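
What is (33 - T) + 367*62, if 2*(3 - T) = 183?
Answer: 45751/2 ≈ 22876.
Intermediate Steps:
T = -177/2 (T = 3 - ½*183 = 3 - 183/2 = -177/2 ≈ -88.500)
(33 - T) + 367*62 = (33 - 1*(-177/2)) + 367*62 = (33 + 177/2) + 22754 = 243/2 + 22754 = 45751/2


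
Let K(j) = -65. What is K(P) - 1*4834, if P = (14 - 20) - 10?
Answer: -4899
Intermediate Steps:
P = -16 (P = -6 - 10 = -16)
K(P) - 1*4834 = -65 - 1*4834 = -65 - 4834 = -4899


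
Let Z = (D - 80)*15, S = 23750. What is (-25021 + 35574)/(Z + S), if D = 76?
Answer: 10553/23690 ≈ 0.44546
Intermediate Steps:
Z = -60 (Z = (76 - 80)*15 = -4*15 = -60)
(-25021 + 35574)/(Z + S) = (-25021 + 35574)/(-60 + 23750) = 10553/23690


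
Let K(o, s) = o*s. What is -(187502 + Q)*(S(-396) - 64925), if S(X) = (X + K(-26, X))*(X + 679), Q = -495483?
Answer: 842874701275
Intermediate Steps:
S(X) = -25*X*(679 + X) (S(X) = (X - 26*X)*(X + 679) = (-25*X)*(679 + X) = -25*X*(679 + X))
-(187502 + Q)*(S(-396) - 64925) = -(187502 - 495483)*(25*(-396)*(-679 - 1*(-396)) - 64925) = -(-307981)*(25*(-396)*(-679 + 396) - 64925) = -(-307981)*(25*(-396)*(-283) - 64925) = -(-307981)*(2801700 - 64925) = -(-307981)*2736775 = -1*(-842874701275) = 842874701275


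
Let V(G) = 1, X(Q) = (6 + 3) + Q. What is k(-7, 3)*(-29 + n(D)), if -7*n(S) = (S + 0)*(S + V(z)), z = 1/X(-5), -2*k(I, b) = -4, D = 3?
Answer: -430/7 ≈ -61.429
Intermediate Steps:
k(I, b) = 2 (k(I, b) = -½*(-4) = 2)
X(Q) = 9 + Q
z = ¼ (z = 1/(9 - 5) = 1/4 = ¼ ≈ 0.25000)
n(S) = -S*(1 + S)/7 (n(S) = -(S + 0)*(S + 1)/7 = -S*(1 + S)/7)
k(-7, 3)*(-29 + n(D)) = 2*(-29 - ⅐*3*(1 + 3)) = 2*(-29 - ⅐*3*4) = 2*(-29 - 12/7) = 2*(-215/7) = -430/7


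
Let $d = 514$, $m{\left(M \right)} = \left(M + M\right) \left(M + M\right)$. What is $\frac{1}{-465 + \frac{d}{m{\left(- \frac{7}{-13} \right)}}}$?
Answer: $- \frac{98}{2137} \approx -0.045859$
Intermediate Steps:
$m{\left(M \right)} = 4 M^{2}$ ($m{\left(M \right)} = 2 M 2 M = 4 M^{2}$)
$\frac{1}{-465 + \frac{d}{m{\left(- \frac{7}{-13} \right)}}} = \frac{1}{-465 + \frac{514}{4 \left(- \frac{7}{-13}\right)^{2}}} = \frac{1}{-465 + \frac{514}{4 \left(\left(-7\right) \left(- \frac{1}{13}\right)\right)^{2}}} = \frac{1}{-465 + \frac{514}{4 \left(\frac{7}{13}\right)^{2}}} = \frac{1}{-465 + \frac{514}{4 \cdot \frac{49}{169}}} = \frac{1}{-465 + \frac{514}{\frac{196}{169}}} = \frac{1}{-465 + 514 \cdot \frac{169}{196}} = \frac{1}{-465 + \frac{43433}{98}} = \frac{1}{- \frac{2137}{98}} = - \frac{98}{2137}$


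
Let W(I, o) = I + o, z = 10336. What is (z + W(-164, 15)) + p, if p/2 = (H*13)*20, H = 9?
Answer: 14867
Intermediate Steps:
p = 4680 (p = 2*((9*13)*20) = 2*(117*20) = 2*2340 = 4680)
(z + W(-164, 15)) + p = (10336 + (-164 + 15)) + 4680 = (10336 - 149) + 4680 = 10187 + 4680 = 14867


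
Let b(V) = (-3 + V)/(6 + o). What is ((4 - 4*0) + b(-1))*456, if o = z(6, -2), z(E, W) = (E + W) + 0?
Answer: 8208/5 ≈ 1641.6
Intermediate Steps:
z(E, W) = E + W
o = 4 (o = 6 - 2 = 4)
b(V) = -3/10 + V/10 (b(V) = (-3 + V)/(6 + 4) = (-3 + V)/10 = (-3 + V)*(1/10) = -3/10 + V/10)
((4 - 4*0) + b(-1))*456 = ((4 - 4*0) + (-3/10 + (1/10)*(-1)))*456 = ((4 + 0) + (-3/10 - 1/10))*456 = (4 - 2/5)*456 = (18/5)*456 = 8208/5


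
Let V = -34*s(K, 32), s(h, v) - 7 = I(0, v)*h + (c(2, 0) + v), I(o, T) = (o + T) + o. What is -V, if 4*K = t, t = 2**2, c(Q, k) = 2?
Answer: 2482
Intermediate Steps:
I(o, T) = T + 2*o (I(o, T) = (T + o) + o = T + 2*o)
t = 4
K = 1 (K = (1/4)*4 = 1)
s(h, v) = 9 + v + h*v (s(h, v) = 7 + ((v + 2*0)*h + (2 + v)) = 7 + ((v + 0)*h + (2 + v)) = 7 + (v*h + (2 + v)) = 7 + (h*v + (2 + v)) = 7 + (2 + v + h*v) = 9 + v + h*v)
V = -2482 (V = -34*(9 + 32 + 1*32) = -34*(9 + 32 + 32) = -34*73 = -2482)
-V = -1*(-2482) = 2482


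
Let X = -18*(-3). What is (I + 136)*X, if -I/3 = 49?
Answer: -594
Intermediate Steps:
I = -147 (I = -3*49 = -147)
X = 54
(I + 136)*X = (-147 + 136)*54 = -11*54 = -594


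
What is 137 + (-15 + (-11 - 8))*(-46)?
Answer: 1701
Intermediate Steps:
137 + (-15 + (-11 - 8))*(-46) = 137 + (-15 - 19)*(-46) = 137 - 34*(-46) = 137 + 1564 = 1701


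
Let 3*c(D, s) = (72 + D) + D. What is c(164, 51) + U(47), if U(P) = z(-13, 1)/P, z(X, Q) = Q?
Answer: 18803/141 ≈ 133.35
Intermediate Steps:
U(P) = 1/P
c(D, s) = 24 + 2*D/3 (c(D, s) = ((72 + D) + D)/3 = (72 + 2*D)/3 = 24 + 2*D/3)
c(164, 51) + U(47) = (24 + (⅔)*164) + 1/47 = (24 + 328/3) + 1/47 = 400/3 + 1/47 = 18803/141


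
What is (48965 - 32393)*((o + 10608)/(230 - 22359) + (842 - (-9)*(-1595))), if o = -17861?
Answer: -4955391324528/22129 ≈ -2.2393e+8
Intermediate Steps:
(48965 - 32393)*((o + 10608)/(230 - 22359) + (842 - (-9)*(-1595))) = (48965 - 32393)*((-17861 + 10608)/(230 - 22359) + (842 - (-9)*(-1595))) = 16572*(-7253/(-22129) + (842 - 1*14355)) = 16572*(-7253*(-1/22129) + (842 - 14355)) = 16572*(7253/22129 - 13513) = 16572*(-299021924/22129) = -4955391324528/22129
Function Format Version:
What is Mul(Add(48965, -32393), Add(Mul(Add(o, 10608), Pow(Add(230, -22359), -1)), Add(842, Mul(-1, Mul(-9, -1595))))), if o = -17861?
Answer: Rational(-4955391324528, 22129) ≈ -2.2393e+8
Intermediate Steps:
Mul(Add(48965, -32393), Add(Mul(Add(o, 10608), Pow(Add(230, -22359), -1)), Add(842, Mul(-1, Mul(-9, -1595))))) = Mul(Add(48965, -32393), Add(Mul(Add(-17861, 10608), Pow(Add(230, -22359), -1)), Add(842, Mul(-1, Mul(-9, -1595))))) = Mul(16572, Add(Mul(-7253, Pow(-22129, -1)), Add(842, Mul(-1, 14355)))) = Mul(16572, Add(Mul(-7253, Rational(-1, 22129)), Add(842, -14355))) = Mul(16572, Add(Rational(7253, 22129), -13513)) = Mul(16572, Rational(-299021924, 22129)) = Rational(-4955391324528, 22129)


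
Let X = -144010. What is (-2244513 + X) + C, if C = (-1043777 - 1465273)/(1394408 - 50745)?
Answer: -3209372488799/1343663 ≈ -2.3885e+6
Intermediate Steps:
C = -2509050/1343663 ≈ -1.8673
(-2244513 + X) + C = (-2244513 - 144010) - 2509050/1343663 = -2388523 - 2509050/1343663 = -3209372488799/1343663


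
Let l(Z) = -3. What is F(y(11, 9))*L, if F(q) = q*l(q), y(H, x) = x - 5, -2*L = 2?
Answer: 12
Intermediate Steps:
L = -1 (L = -½*2 = -1)
y(H, x) = -5 + x
F(q) = -3*q (F(q) = q*(-3) = -3*q)
F(y(11, 9))*L = -3*(-5 + 9)*(-1) = -3*4*(-1) = -12*(-1) = 12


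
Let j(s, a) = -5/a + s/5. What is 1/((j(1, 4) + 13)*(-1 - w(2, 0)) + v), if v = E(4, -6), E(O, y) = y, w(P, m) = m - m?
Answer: -20/359 ≈ -0.055710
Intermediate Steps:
w(P, m) = 0
j(s, a) = -5/a + s/5 (j(s, a) = -5/a + s*(⅕) = -5/a + s/5)
v = -6
1/((j(1, 4) + 13)*(-1 - w(2, 0)) + v) = 1/(((-5/4 + (⅕)*1) + 13)*(-1 - 1*0) - 6) = 1/(((-5*¼ + ⅕) + 13)*(-1 + 0) - 6) = 1/(((-5/4 + ⅕) + 13)*(-1) - 6) = 1/((-21/20 + 13)*(-1) - 6) = 1/((239/20)*(-1) - 6) = 1/(-239/20 - 6) = 1/(-359/20) = -20/359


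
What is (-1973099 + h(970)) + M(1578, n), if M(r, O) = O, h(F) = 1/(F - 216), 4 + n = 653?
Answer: -1487227299/754 ≈ -1.9725e+6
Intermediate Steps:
n = 649 (n = -4 + 653 = 649)
h(F) = 1/(-216 + F)
(-1973099 + h(970)) + M(1578, n) = (-1973099 + 1/(-216 + 970)) + 649 = (-1973099 + 1/754) + 649 = -1487716645/754 + 649 = -1487227299/754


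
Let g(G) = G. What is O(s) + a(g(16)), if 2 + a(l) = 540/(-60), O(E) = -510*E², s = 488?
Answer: -121453451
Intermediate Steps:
a(l) = -11 (a(l) = -2 + 540/(-60) = -2 + 540*(-1/60) = -2 - 9 = -11)
O(s) + a(g(16)) = -510*488² - 11 = -510*238144 - 11 = -121453440 - 11 = -121453451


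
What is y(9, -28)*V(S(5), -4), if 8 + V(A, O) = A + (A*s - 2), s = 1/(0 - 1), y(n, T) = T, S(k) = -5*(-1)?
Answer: 280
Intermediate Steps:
S(k) = 5
s = -1 (s = 1/(-1) = -1)
V(A, O) = -10 (V(A, O) = -8 + (A + (A*(-1) - 2)) = -8 + (A + (-A - 2)) = -8 + (A + (-2 - A)) = -8 - 2 = -10)
y(9, -28)*V(S(5), -4) = -28*(-10) = 280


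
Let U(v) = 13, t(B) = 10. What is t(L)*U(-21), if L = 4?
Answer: 130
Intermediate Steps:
t(L)*U(-21) = 10*13 = 130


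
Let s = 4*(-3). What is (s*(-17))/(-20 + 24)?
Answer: 51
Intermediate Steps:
s = -12
(s*(-17))/(-20 + 24) = (-12*(-17))/(-20 + 24) = 204/4 = 204*(¼) = 51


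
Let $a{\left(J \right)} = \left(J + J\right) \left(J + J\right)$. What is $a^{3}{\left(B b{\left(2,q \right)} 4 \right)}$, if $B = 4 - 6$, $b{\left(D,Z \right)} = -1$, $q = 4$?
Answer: $16777216$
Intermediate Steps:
$B = -2$ ($B = 4 - 6 = -2$)
$a{\left(J \right)} = 4 J^{2}$ ($a{\left(J \right)} = 2 J 2 J = 4 J^{2}$)
$a^{3}{\left(B b{\left(2,q \right)} 4 \right)} = \left(4 \left(\left(-2\right) \left(-1\right) 4\right)^{2}\right)^{3} = \left(4 \left(2 \cdot 4\right)^{2}\right)^{3} = \left(4 \cdot 8^{2}\right)^{3} = \left(4 \cdot 64\right)^{3} = 256^{3} = 16777216$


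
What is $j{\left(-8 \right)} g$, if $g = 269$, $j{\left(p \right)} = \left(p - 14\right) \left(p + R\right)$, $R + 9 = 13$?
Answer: $23672$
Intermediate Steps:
$R = 4$ ($R = -9 + 13 = 4$)
$j{\left(p \right)} = \left(-14 + p\right) \left(4 + p\right)$ ($j{\left(p \right)} = \left(p - 14\right) \left(p + 4\right) = \left(-14 + p\right) \left(4 + p\right)$)
$j{\left(-8 \right)} g = \left(-56 + \left(-8\right)^{2} - -80\right) 269 = \left(-56 + 64 + 80\right) 269 = 88 \cdot 269 = 23672$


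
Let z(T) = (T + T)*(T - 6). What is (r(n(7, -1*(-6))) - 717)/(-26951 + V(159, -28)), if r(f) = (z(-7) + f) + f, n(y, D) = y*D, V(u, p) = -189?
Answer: 451/27140 ≈ 0.016618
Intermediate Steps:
z(T) = 2*T*(-6 + T) (z(T) = (2*T)*(-6 + T) = 2*T*(-6 + T))
n(y, D) = D*y
r(f) = 182 + 2*f (r(f) = (2*(-7)*(-6 - 7) + f) + f = (2*(-7)*(-13) + f) + f = (182 + f) + f = 182 + 2*f)
(r(n(7, -1*(-6))) - 717)/(-26951 + V(159, -28)) = ((182 + 2*(-1*(-6)*7)) - 717)/(-26951 - 189) = ((182 + 2*(6*7)) - 717)/(-27140) = ((182 + 2*42) - 717)*(-1/27140) = ((182 + 84) - 717)*(-1/27140) = (266 - 717)*(-1/27140) = -451*(-1/27140) = 451/27140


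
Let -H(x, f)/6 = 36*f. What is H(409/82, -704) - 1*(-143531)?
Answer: 295595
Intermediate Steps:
H(x, f) = -216*f
H(409/82, -704) - 1*(-143531) = -216*(-704) - 1*(-143531) = 152064 + 143531 = 295595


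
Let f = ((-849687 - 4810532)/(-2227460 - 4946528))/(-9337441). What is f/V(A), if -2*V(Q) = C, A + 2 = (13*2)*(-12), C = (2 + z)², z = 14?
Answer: 5660219/8574296279642624 ≈ 6.6014e-10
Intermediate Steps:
C = 256 (C = (2 + 14)² = 16² = 256)
A = -314 (A = -2 + (13*2)*(-12) = -2 + 26*(-12) = -2 - 312 = -314)
f = -5660219/66986689684708 (f = -5660219/(-7173988)*(-1/9337441) = -5660219*(-1/7173988)*(-1/9337441) = (5660219/7173988)*(-1/9337441) = -5660219/66986689684708 ≈ -8.4498e-8)
V(Q) = -128 (V(Q) = -½*256 = -128)
f/V(A) = -5660219/66986689684708/(-128) = -5660219/66986689684708*(-1/128) = 5660219/8574296279642624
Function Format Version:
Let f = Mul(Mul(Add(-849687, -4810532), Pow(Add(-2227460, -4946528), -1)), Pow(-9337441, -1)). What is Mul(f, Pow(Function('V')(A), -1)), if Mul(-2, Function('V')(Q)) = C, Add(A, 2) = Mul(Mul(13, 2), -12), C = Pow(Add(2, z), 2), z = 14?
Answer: Rational(5660219, 8574296279642624) ≈ 6.6014e-10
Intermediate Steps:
C = 256 (C = Pow(Add(2, 14), 2) = Pow(16, 2) = 256)
A = -314 (A = Add(-2, Mul(Mul(13, 2), -12)) = Add(-2, Mul(26, -12)) = Add(-2, -312) = -314)
f = Rational(-5660219, 66986689684708) (f = Mul(Mul(-5660219, Pow(-7173988, -1)), Rational(-1, 9337441)) = Mul(Mul(-5660219, Rational(-1, 7173988)), Rational(-1, 9337441)) = Mul(Rational(5660219, 7173988), Rational(-1, 9337441)) = Rational(-5660219, 66986689684708) ≈ -8.4498e-8)
Function('V')(Q) = -128 (Function('V')(Q) = Mul(Rational(-1, 2), 256) = -128)
Mul(f, Pow(Function('V')(A), -1)) = Mul(Rational(-5660219, 66986689684708), Pow(-128, -1)) = Mul(Rational(-5660219, 66986689684708), Rational(-1, 128)) = Rational(5660219, 8574296279642624)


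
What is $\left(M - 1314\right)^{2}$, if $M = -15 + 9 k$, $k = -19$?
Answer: $2250000$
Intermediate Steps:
$M = -186$ ($M = -15 + 9 \left(-19\right) = -15 - 171 = -186$)
$\left(M - 1314\right)^{2} = \left(-186 - 1314\right)^{2} = \left(-1500\right)^{2} = 2250000$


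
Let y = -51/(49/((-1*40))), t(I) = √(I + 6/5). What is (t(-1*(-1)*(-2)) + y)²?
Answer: 20798396/12005 + 1632*I*√5/49 ≈ 1732.5 + 74.475*I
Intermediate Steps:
t(I) = √(6/5 + I) (t(I) = √(I + 6*(⅕)) = √(I + 6/5) = √(6/5 + I))
y = 2040/49 (y = -51/(49/(-40)) = -51/(49*(-1/40)) = -51/(-49/40) = -51*(-40/49) = 2040/49 ≈ 41.633)
(t(-1*(-1)*(-2)) + y)² = (√(30 + 25*(-1*(-1)*(-2)))/5 + 2040/49)² = (√(30 + 25*(1*(-2)))/5 + 2040/49)² = (√(30 + 25*(-2))/5 + 2040/49)² = (√(30 - 50)/5 + 2040/49)² = (√(-20)/5 + 2040/49)² = ((2*I*√5)/5 + 2040/49)² = (2*I*√5/5 + 2040/49)² = (2040/49 + 2*I*√5/5)²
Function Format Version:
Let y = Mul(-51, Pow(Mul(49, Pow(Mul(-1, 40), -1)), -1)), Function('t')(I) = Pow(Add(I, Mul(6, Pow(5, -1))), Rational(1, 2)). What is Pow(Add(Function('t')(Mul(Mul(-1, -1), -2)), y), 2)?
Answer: Add(Rational(20798396, 12005), Mul(Rational(1632, 49), I, Pow(5, Rational(1, 2)))) ≈ Add(1732.5, Mul(74.475, I))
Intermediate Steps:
Function('t')(I) = Pow(Add(Rational(6, 5), I), Rational(1, 2)) (Function('t')(I) = Pow(Add(I, Mul(6, Rational(1, 5))), Rational(1, 2)) = Pow(Add(I, Rational(6, 5)), Rational(1, 2)) = Pow(Add(Rational(6, 5), I), Rational(1, 2)))
y = Rational(2040, 49) (y = Mul(-51, Pow(Mul(49, Pow(-40, -1)), -1)) = Mul(-51, Pow(Mul(49, Rational(-1, 40)), -1)) = Mul(-51, Pow(Rational(-49, 40), -1)) = Mul(-51, Rational(-40, 49)) = Rational(2040, 49) ≈ 41.633)
Pow(Add(Function('t')(Mul(Mul(-1, -1), -2)), y), 2) = Pow(Add(Mul(Rational(1, 5), Pow(Add(30, Mul(25, Mul(Mul(-1, -1), -2))), Rational(1, 2))), Rational(2040, 49)), 2) = Pow(Add(Mul(Rational(1, 5), Pow(Add(30, Mul(25, Mul(1, -2))), Rational(1, 2))), Rational(2040, 49)), 2) = Pow(Add(Mul(Rational(1, 5), Pow(Add(30, Mul(25, -2)), Rational(1, 2))), Rational(2040, 49)), 2) = Pow(Add(Mul(Rational(1, 5), Pow(Add(30, -50), Rational(1, 2))), Rational(2040, 49)), 2) = Pow(Add(Mul(Rational(1, 5), Pow(-20, Rational(1, 2))), Rational(2040, 49)), 2) = Pow(Add(Mul(Rational(1, 5), Mul(2, I, Pow(5, Rational(1, 2)))), Rational(2040, 49)), 2) = Pow(Add(Mul(Rational(2, 5), I, Pow(5, Rational(1, 2))), Rational(2040, 49)), 2) = Pow(Add(Rational(2040, 49), Mul(Rational(2, 5), I, Pow(5, Rational(1, 2)))), 2)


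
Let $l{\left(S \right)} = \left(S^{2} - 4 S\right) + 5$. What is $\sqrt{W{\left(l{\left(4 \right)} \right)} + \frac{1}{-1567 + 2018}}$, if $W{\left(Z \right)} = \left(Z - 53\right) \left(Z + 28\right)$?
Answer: $\frac{i \sqrt{322186733}}{451} \approx 39.799 i$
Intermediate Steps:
$l{\left(S \right)} = 5 + S^{2} - 4 S$
$W{\left(Z \right)} = \left(-53 + Z\right) \left(28 + Z\right)$
$\sqrt{W{\left(l{\left(4 \right)} \right)} + \frac{1}{-1567 + 2018}} = \sqrt{\left(-1484 + \left(5 + 4^{2} - 16\right)^{2} - 25 \left(5 + 4^{2} - 16\right)\right) + \frac{1}{-1567 + 2018}} = \sqrt{\left(-1484 + \left(5 + 16 - 16\right)^{2} - 25 \left(5 + 16 - 16\right)\right) + \frac{1}{451}} = \sqrt{\left(-1484 + 5^{2} - 125\right) + \frac{1}{451}} = \sqrt{\left(-1484 + 25 - 125\right) + \frac{1}{451}} = \sqrt{-1584 + \frac{1}{451}} = \sqrt{- \frac{714383}{451}} = \frac{i \sqrt{322186733}}{451}$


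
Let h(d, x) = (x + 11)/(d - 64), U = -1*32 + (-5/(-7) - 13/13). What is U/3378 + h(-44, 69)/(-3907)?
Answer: -3894599/415732149 ≈ -0.0093680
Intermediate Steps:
U = -226/7 (U = -32 + (-5*(-⅐) - 13*1/13) = -32 + (5/7 - 1) = -32 - 2/7 = -226/7 ≈ -32.286)
h(d, x) = (11 + x)/(-64 + d)
U/3378 + h(-44, 69)/(-3907) = -226/7/3378 + ((11 + 69)/(-64 - 44))/(-3907) = -226/7*1/3378 + (80/(-108))*(-1/3907) = -113/11823 - 1/108*80*(-1/3907) = -113/11823 - 20/27*(-1/3907) = -113/11823 + 20/105489 = -3894599/415732149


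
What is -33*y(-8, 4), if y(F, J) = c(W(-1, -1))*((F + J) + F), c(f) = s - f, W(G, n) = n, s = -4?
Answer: -1188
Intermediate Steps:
c(f) = -4 - f
y(F, J) = -6*F - 3*J (y(F, J) = (-4 - 1*(-1))*((F + J) + F) = (-4 + 1)*(J + 2*F) = -3*(J + 2*F) = -6*F - 3*J)
-33*y(-8, 4) = -33*(-6*(-8) - 3*4) = -33*(48 - 12) = -33*36 = -1188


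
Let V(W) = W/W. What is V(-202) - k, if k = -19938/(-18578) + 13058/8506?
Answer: -63539921/39506117 ≈ -1.6084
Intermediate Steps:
V(W) = 1
k = 103046038/39506117 (k = -19938*(-1/18578) + 13058*(1/8506) = 9969/9289 + 6529/4253 = 103046038/39506117 ≈ 2.6084)
V(-202) - k = 1 - 1*103046038/39506117 = 1 - 103046038/39506117 = -63539921/39506117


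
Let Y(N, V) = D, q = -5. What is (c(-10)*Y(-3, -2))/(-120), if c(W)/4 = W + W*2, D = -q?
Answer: 5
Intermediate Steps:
D = 5 (D = -1*(-5) = 5)
Y(N, V) = 5
c(W) = 12*W (c(W) = 4*(W + W*2) = 4*(W + 2*W) = 4*(3*W) = 12*W)
(c(-10)*Y(-3, -2))/(-120) = ((12*(-10))*5)/(-120) = -120*5*(-1/120) = -600*(-1/120) = 5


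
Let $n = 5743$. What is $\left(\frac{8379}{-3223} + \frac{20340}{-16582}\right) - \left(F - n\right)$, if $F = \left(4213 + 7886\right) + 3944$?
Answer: $- \frac{275337746099}{26721893} \approx -10304.0$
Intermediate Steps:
$F = 16043$ ($F = 12099 + 3944 = 16043$)
$\left(\frac{8379}{-3223} + \frac{20340}{-16582}\right) - \left(F - n\right) = \left(\frac{8379}{-3223} + \frac{20340}{-16582}\right) + \left(5743 - 16043\right) = \left(8379 \left(- \frac{1}{3223}\right) + 20340 \left(- \frac{1}{16582}\right)\right) + \left(5743 - 16043\right) = \left(- \frac{8379}{3223} - \frac{10170}{8291}\right) - 10300 = - \frac{102248199}{26721893} - 10300 = - \frac{275337746099}{26721893}$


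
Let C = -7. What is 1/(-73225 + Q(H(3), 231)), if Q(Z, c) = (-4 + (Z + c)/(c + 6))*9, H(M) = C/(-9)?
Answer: -237/17360771 ≈ -1.3651e-5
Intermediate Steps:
H(M) = 7/9 (H(M) = -7/(-9) = -7*(-⅑) = 7/9)
Q(Z, c) = -36 + 9*(Z + c)/(6 + c) (Q(Z, c) = (-4 + (Z + c)/(6 + c))*9 = -36 + 9*(Z + c)/(6 + c))
1/(-73225 + Q(H(3), 231)) = 1/(-73225 + 9*(-24 + 7/9 - 3*231)/(6 + 231)) = 1/(-73225 + 9*(-24 + 7/9 - 693)/237) = 1/(-73225 + 9*(1/237)*(-6446/9)) = 1/(-73225 - 6446/237) = 1/(-17360771/237) = -237/17360771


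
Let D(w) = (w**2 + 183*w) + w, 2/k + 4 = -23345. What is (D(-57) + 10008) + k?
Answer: 64653379/23349 ≈ 2769.0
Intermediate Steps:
k = -2/23349 (k = 2/(-4 - 23345) = 2/(-23349) = 2*(-1/23349) = -2/23349 ≈ -8.5657e-5)
D(w) = w**2 + 184*w
(D(-57) + 10008) + k = (-57*(184 - 57) + 10008) - 2/23349 = (-57*127 + 10008) - 2/23349 = (-7239 + 10008) - 2/23349 = 2769 - 2/23349 = 64653379/23349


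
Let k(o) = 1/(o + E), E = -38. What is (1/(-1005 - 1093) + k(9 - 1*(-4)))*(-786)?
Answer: 834339/26225 ≈ 31.815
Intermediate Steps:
k(o) = 1/(-38 + o) (k(o) = 1/(o - 38) = 1/(-38 + o))
(1/(-1005 - 1093) + k(9 - 1*(-4)))*(-786) = (1/(-1005 - 1093) + 1/(-38 + (9 - 1*(-4))))*(-786) = (1/(-2098) + 1/(-38 + (9 + 4)))*(-786) = (-1/2098 + 1/(-38 + 13))*(-786) = (-1/2098 + 1/(-25))*(-786) = (-1/2098 - 1/25)*(-786) = -2123/52450*(-786) = 834339/26225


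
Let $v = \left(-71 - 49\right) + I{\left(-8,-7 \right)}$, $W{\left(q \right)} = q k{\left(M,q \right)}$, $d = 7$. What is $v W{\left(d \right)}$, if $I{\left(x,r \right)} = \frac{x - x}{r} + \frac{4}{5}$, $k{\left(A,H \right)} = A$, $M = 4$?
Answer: $- \frac{16688}{5} \approx -3337.6$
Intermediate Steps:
$I{\left(x,r \right)} = \frac{4}{5}$ ($I{\left(x,r \right)} = \frac{0}{r} + 4 \cdot \frac{1}{5} = 0 + \frac{4}{5} = \frac{4}{5}$)
$W{\left(q \right)} = 4 q$ ($W{\left(q \right)} = q 4 = 4 q$)
$v = - \frac{596}{5}$ ($v = \left(-71 - 49\right) + \frac{4}{5} = -120 + \frac{4}{5} = - \frac{596}{5} \approx -119.2$)
$v W{\left(d \right)} = - \frac{596 \cdot 4 \cdot 7}{5} = \left(- \frac{596}{5}\right) 28 = - \frac{16688}{5}$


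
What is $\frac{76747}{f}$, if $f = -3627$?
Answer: $- \frac{76747}{3627} \approx -21.16$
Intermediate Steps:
$\frac{76747}{f} = \frac{76747}{-3627} = 76747 \left(- \frac{1}{3627}\right) = - \frac{76747}{3627}$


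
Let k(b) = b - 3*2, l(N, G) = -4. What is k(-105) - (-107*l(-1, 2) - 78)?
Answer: -461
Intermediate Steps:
k(b) = -6 + b (k(b) = b - 6 = -6 + b)
k(-105) - (-107*l(-1, 2) - 78) = (-6 - 105) - (-107*(-4) - 78) = -111 - (428 - 78) = -111 - 1*350 = -111 - 350 = -461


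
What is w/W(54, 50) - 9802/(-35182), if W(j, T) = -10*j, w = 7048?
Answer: -30333707/2374785 ≈ -12.773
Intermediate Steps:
w/W(54, 50) - 9802/(-35182) = 7048/((-10*54)) - 9802/(-35182) = 7048/(-540) - 9802*(-1/35182) = 7048*(-1/540) + 4901/17591 = -1762/135 + 4901/17591 = -30333707/2374785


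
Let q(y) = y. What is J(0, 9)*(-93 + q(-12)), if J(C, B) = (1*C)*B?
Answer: 0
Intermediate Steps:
J(C, B) = B*C (J(C, B) = C*B = B*C)
J(0, 9)*(-93 + q(-12)) = (9*0)*(-93 - 12) = 0*(-105) = 0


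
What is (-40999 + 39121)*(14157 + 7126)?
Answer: -39969474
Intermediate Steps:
(-40999 + 39121)*(14157 + 7126) = -1878*21283 = -39969474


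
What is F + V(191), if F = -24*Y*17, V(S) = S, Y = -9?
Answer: 3863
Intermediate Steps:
F = 3672 (F = -24*(-9)*17 = 216*17 = 3672)
F + V(191) = 3672 + 191 = 3863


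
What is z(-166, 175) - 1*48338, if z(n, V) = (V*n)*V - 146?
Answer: -5132234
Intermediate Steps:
z(n, V) = -146 + n*V² (z(n, V) = n*V² - 146 = -146 + n*V²)
z(-166, 175) - 1*48338 = (-146 - 166*175²) - 1*48338 = (-146 - 166*30625) - 48338 = (-146 - 5083750) - 48338 = -5083896 - 48338 = -5132234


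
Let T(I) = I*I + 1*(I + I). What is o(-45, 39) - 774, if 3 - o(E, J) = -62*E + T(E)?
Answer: -5496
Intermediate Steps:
T(I) = I² + 2*I (T(I) = I² + 1*(2*I) = I² + 2*I)
o(E, J) = 3 + 62*E - E*(2 + E) (o(E, J) = 3 - (-62*E + E*(2 + E)) = 3 + (62*E - E*(2 + E)) = 3 + 62*E - E*(2 + E))
o(-45, 39) - 774 = (3 - 1*(-45)² + 60*(-45)) - 774 = (3 - 1*2025 - 2700) - 774 = (3 - 2025 - 2700) - 774 = -4722 - 774 = -5496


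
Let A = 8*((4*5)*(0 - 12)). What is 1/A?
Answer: -1/1920 ≈ -0.00052083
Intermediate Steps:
A = -1920 (A = 8*(20*(-12)) = 8*(-240) = -1920)
1/A = 1/(-1920) = -1/1920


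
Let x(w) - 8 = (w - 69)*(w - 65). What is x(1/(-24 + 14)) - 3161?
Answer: 134541/100 ≈ 1345.4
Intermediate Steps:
x(w) = 8 + (-69 + w)*(-65 + w) (x(w) = 8 + (w - 69)*(w - 65) = 8 + (-69 + w)*(-65 + w))
x(1/(-24 + 14)) - 3161 = (4493 + (1/(-24 + 14))² - 134/(-24 + 14)) - 3161 = (4493 + (1/(-10))² - 134/(-10)) - 3161 = (4493 + (-⅒)² - 134*(-⅒)) - 3161 = (4493 + 1/100 + 67/5) - 3161 = 450641/100 - 3161 = 134541/100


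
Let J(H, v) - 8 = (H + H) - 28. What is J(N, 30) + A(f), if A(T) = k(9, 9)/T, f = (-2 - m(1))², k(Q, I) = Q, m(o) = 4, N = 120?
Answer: 881/4 ≈ 220.25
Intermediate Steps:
J(H, v) = -20 + 2*H (J(H, v) = 8 + ((H + H) - 28) = 8 + (2*H - 28) = 8 + (-28 + 2*H) = -20 + 2*H)
f = 36 (f = (-2 - 1*4)² = (-2 - 4)² = (-6)² = 36)
A(T) = 9/T
J(N, 30) + A(f) = (-20 + 2*120) + 9/36 = (-20 + 240) + 9*(1/36) = 220 + ¼ = 881/4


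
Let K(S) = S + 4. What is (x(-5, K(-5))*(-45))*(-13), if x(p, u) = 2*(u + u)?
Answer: -2340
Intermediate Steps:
K(S) = 4 + S
x(p, u) = 4*u (x(p, u) = 2*(2*u) = 4*u)
(x(-5, K(-5))*(-45))*(-13) = ((4*(4 - 5))*(-45))*(-13) = ((4*(-1))*(-45))*(-13) = -4*(-45)*(-13) = 180*(-13) = -2340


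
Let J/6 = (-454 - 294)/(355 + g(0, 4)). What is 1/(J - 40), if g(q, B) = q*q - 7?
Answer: -29/1534 ≈ -0.018905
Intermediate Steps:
g(q, B) = -7 + q**2 (g(q, B) = q**2 - 7 = -7 + q**2)
J = -374/29 (J = 6*((-454 - 294)/(355 + (-7 + 0**2))) = 6*(-748/(355 + (-7 + 0))) = 6*(-748/(355 - 7)) = 6*(-748/348) = 6*(-748*1/348) = 6*(-187/87) = -374/29 ≈ -12.897)
1/(J - 40) = 1/(-374/29 - 40) = 1/(-1534/29) = -29/1534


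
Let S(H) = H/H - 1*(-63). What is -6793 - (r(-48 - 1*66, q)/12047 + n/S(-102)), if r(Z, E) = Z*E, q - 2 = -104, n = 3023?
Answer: -5274619617/771008 ≈ -6841.2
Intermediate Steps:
q = -102 (q = 2 - 104 = -102)
S(H) = 64 (S(H) = 1 + 63 = 64)
r(Z, E) = E*Z
-6793 - (r(-48 - 1*66, q)/12047 + n/S(-102)) = -6793 - (-102*(-48 - 1*66)/12047 + 3023/64) = -6793 - (-102*(-48 - 66)*(1/12047) + 3023*(1/64)) = -6793 - (-102*(-114)*(1/12047) + 3023/64) = -6793 - (11628*(1/12047) + 3023/64) = -6793 - (11628/12047 + 3023/64) = -6793 - 1*37162273/771008 = -6793 - 37162273/771008 = -5274619617/771008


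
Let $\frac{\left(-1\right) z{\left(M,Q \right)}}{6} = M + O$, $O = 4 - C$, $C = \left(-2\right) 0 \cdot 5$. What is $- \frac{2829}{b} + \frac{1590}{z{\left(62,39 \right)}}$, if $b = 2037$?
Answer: $- \frac{242173}{44814} \approx -5.404$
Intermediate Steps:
$C = 0$ ($C = 0 \cdot 5 = 0$)
$O = 4$ ($O = 4 - 0 = 4 + 0 = 4$)
$z{\left(M,Q \right)} = -24 - 6 M$ ($z{\left(M,Q \right)} = - 6 \left(M + 4\right) = - 6 \left(4 + M\right) = -24 - 6 M$)
$- \frac{2829}{b} + \frac{1590}{z{\left(62,39 \right)}} = - \frac{2829}{2037} + \frac{1590}{-24 - 372} = \left(-2829\right) \frac{1}{2037} + \frac{1590}{-24 - 372} = - \frac{943}{679} + \frac{1590}{-396} = - \frac{943}{679} + 1590 \left(- \frac{1}{396}\right) = - \frac{943}{679} - \frac{265}{66} = - \frac{242173}{44814}$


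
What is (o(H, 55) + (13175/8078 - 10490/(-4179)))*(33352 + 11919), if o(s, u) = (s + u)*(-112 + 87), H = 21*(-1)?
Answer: -184669923379715/4822566 ≈ -3.8293e+7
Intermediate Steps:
H = -21
o(s, u) = -25*s - 25*u (o(s, u) = (s + u)*(-25) = -25*s - 25*u)
(o(H, 55) + (13175/8078 - 10490/(-4179)))*(33352 + 11919) = ((-25*(-21) - 25*55) + (13175/8078 - 10490/(-4179)))*(33352 + 11919) = ((525 - 1375) + (13175*(1/8078) - 10490*(-1/4179)))*45271 = (-850 + (13175/8078 + 10490/4179))*45271 = (-850 + 19970935/4822566)*45271 = -4079210165/4822566*45271 = -184669923379715/4822566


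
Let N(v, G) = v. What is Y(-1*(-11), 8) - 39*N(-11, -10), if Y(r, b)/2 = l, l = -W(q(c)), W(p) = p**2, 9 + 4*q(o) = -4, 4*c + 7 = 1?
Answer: 3263/8 ≈ 407.88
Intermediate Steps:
c = -3/2 (c = -7/4 + (1/4)*1 = -7/4 + 1/4 = -3/2 ≈ -1.5000)
q(o) = -13/4 (q(o) = -9/4 + (1/4)*(-4) = -9/4 - 1 = -13/4)
l = -169/16 (l = -(-13/4)**2 = -1*169/16 = -169/16 ≈ -10.563)
Y(r, b) = -169/8 (Y(r, b) = 2*(-169/16) = -169/8)
Y(-1*(-11), 8) - 39*N(-11, -10) = -169/8 - 39*(-11) = -169/8 + 429 = 3263/8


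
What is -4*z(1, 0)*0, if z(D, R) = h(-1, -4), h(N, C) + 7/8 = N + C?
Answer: 0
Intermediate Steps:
h(N, C) = -7/8 + C + N (h(N, C) = -7/8 + (N + C) = -7/8 + (C + N) = -7/8 + C + N)
z(D, R) = -47/8 (z(D, R) = -7/8 - 4 - 1 = -47/8)
-4*z(1, 0)*0 = -4*(-47/8)*0 = (47/2)*0 = 0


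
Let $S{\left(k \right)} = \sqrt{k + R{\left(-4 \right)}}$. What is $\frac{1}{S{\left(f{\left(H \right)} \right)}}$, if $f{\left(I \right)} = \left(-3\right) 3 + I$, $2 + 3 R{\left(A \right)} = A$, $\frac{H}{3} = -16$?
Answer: $- \frac{i \sqrt{59}}{59} \approx - 0.13019 i$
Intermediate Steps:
$H = -48$ ($H = 3 \left(-16\right) = -48$)
$R{\left(A \right)} = - \frac{2}{3} + \frac{A}{3}$
$f{\left(I \right)} = -9 + I$
$S{\left(k \right)} = \sqrt{-2 + k}$ ($S{\left(k \right)} = \sqrt{k + \left(- \frac{2}{3} + \frac{1}{3} \left(-4\right)\right)} = \sqrt{k - 2} = \sqrt{-2 + k}$)
$\frac{1}{S{\left(f{\left(H \right)} \right)}} = \frac{1}{\sqrt{-2 - 57}} = \frac{1}{\sqrt{-59}} = \frac{1}{i \sqrt{59}} = - \frac{i \sqrt{59}}{59}$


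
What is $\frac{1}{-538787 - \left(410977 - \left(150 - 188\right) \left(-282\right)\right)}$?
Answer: $- \frac{1}{939048} \approx -1.0649 \cdot 10^{-6}$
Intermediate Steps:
$\frac{1}{-538787 - \left(410977 - \left(150 - 188\right) \left(-282\right)\right)} = \frac{1}{-538787 - 400261} = \frac{1}{-939048} = - \frac{1}{939048}$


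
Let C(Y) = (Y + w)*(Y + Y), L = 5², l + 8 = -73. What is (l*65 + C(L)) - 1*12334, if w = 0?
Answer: -16349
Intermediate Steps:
l = -81 (l = -8 - 73 = -81)
L = 25
C(Y) = 2*Y² (C(Y) = (Y + 0)*(Y + Y) = Y*(2*Y) = 2*Y²)
(l*65 + C(L)) - 1*12334 = (-81*65 + 2*25²) - 1*12334 = (-5265 + 2*625) - 12334 = (-5265 + 1250) - 12334 = -4015 - 12334 = -16349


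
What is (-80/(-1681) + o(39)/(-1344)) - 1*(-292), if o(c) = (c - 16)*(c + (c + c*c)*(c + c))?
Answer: -1348736363/753088 ≈ -1790.9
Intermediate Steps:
o(c) = (-16 + c)*(c + 2*c*(c + c²)) (o(c) = (-16 + c)*(c + (c + c²)*(2*c)) = (-16 + c)*(c + 2*c*(c + c²)))
(-80/(-1681) + o(39)/(-1344)) - 1*(-292) = (-80/(-1681) + (39*(-16 - 31*39 - 30*39² + 2*39³))/(-1344)) - 1*(-292) = (-80*(-1/1681) + (39*(-16 - 1209 - 30*1521 + 2*59319))*(-1/1344)) + 292 = (80/1681 + (39*(-16 - 1209 - 45630 + 118638))*(-1/1344)) + 292 = (80/1681 + (39*71783)*(-1/1344)) + 292 = (80/1681 + 2799537*(-1/1344)) + 292 = (80/1681 - 933179/448) + 292 = -1568638059/753088 + 292 = -1348736363/753088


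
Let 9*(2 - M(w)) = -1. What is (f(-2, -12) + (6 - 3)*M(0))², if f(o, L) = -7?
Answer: 4/9 ≈ 0.44444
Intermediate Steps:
M(w) = 19/9 (M(w) = 2 - ⅑*(-1) = 2 + ⅑ = 19/9)
(f(-2, -12) + (6 - 3)*M(0))² = (-7 + (6 - 3)*(19/9))² = (-7 + 3*(19/9))² = (-7 + 19/3)² = (-⅔)² = 4/9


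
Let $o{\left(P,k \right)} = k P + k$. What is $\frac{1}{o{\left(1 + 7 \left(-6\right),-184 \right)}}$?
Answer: $\frac{1}{7360} \approx 0.00013587$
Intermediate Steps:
$o{\left(P,k \right)} = k + P k$ ($o{\left(P,k \right)} = P k + k = k + P k$)
$\frac{1}{o{\left(1 + 7 \left(-6\right),-184 \right)}} = \frac{1}{\left(-184\right) \left(1 + \left(1 + 7 \left(-6\right)\right)\right)} = \frac{1}{\left(-184\right) \left(1 + \left(1 - 42\right)\right)} = \frac{1}{\left(-184\right) \left(1 - 41\right)} = \frac{1}{\left(-184\right) \left(-40\right)} = \frac{1}{7360}$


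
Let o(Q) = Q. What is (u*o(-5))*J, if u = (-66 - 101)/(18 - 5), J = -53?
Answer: -44255/13 ≈ -3404.2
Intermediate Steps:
u = -167/13 ≈ -12.846
(u*o(-5))*J = -167/13*(-5)*(-53) = (835/13)*(-53) = -44255/13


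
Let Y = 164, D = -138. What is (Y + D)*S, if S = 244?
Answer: 6344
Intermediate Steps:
(Y + D)*S = (164 - 138)*244 = 26*244 = 6344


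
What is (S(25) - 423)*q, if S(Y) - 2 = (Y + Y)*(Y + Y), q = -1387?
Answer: -2883573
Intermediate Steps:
S(Y) = 2 + 4*Y**2 (S(Y) = 2 + (Y + Y)*(Y + Y) = 2 + (2*Y)*(2*Y) = 2 + 4*Y**2)
(S(25) - 423)*q = ((2 + 4*25**2) - 423)*(-1387) = ((2 + 4*625) - 423)*(-1387) = ((2 + 2500) - 423)*(-1387) = (2502 - 423)*(-1387) = 2079*(-1387) = -2883573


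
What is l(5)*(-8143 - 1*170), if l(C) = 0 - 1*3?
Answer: 24939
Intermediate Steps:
l(C) = -3 (l(C) = 0 - 3 = -3)
l(5)*(-8143 - 1*170) = -3*(-8143 - 1*170) = -3*(-8143 - 170) = -3*(-8313) = 24939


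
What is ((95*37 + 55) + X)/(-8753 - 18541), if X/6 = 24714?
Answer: -25309/4549 ≈ -5.5636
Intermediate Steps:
X = 148284 (X = 6*24714 = 148284)
((95*37 + 55) + X)/(-8753 - 18541) = ((95*37 + 55) + 148284)/(-8753 - 18541) = ((3515 + 55) + 148284)/(-27294) = (3570 + 148284)*(-1/27294) = 151854*(-1/27294) = -25309/4549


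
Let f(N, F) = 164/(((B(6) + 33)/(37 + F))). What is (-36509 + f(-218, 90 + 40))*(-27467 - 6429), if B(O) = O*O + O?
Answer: 91884836152/75 ≈ 1.2251e+9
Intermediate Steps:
B(O) = O + O**2 (B(O) = O**2 + O = O + O**2)
f(N, F) = 6068/75 + 164*F/75 (f(N, F) = 164/(((6*(1 + 6) + 33)/(37 + F))) = 164/(((6*7 + 33)/(37 + F))) = 164/(((42 + 33)/(37 + F))) = 164/((75/(37 + F))) = 164*(37/75 + F/75) = 6068/75 + 164*F/75)
(-36509 + f(-218, 90 + 40))*(-27467 - 6429) = (-36509 + (6068/75 + 164*(90 + 40)/75))*(-27467 - 6429) = (-36509 + (6068/75 + (164/75)*130))*(-33896) = (-36509 + (6068/75 + 4264/15))*(-33896) = (-36509 + 27388/75)*(-33896) = -2710787/75*(-33896) = 91884836152/75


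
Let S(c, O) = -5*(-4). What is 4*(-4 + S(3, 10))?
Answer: 64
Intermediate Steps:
S(c, O) = 20
4*(-4 + S(3, 10)) = 4*(-4 + 20) = 4*16 = 64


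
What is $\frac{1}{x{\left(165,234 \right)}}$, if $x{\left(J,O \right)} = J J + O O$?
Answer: $\frac{1}{81981} \approx 1.2198 \cdot 10^{-5}$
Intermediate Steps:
$x{\left(J,O \right)} = J^{2} + O^{2}$
$\frac{1}{x{\left(165,234 \right)}} = \frac{1}{165^{2} + 234^{2}} = \frac{1}{27225 + 54756} = \frac{1}{81981}$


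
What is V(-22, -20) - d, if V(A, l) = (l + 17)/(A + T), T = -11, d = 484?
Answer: -5323/11 ≈ -483.91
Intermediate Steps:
V(A, l) = (17 + l)/(-11 + A) (V(A, l) = (l + 17)/(A - 11) = (17 + l)/(-11 + A))
V(-22, -20) - d = (17 - 20)/(-11 - 22) - 1*484 = -3/(-33) - 484 = -1/33*(-3) - 484 = 1/11 - 484 = -5323/11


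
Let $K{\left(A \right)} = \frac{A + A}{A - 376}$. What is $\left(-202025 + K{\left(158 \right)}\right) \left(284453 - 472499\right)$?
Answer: $\frac{4140938964618}{109} \approx 3.799 \cdot 10^{10}$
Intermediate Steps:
$K{\left(A \right)} = \frac{2 A}{-376 + A}$
$\left(-202025 + K{\left(158 \right)}\right) \left(284453 - 472499\right) = \left(-202025 + 2 \cdot 158 \frac{1}{-376 + 158}\right) \left(284453 - 472499\right) = \left(-202025 + 2 \cdot 158 \frac{1}{-218}\right) \left(-188046\right) = \left(-202025 + 2 \cdot 158 \left(- \frac{1}{218}\right)\right) \left(-188046\right) = \left(-202025 - \frac{158}{109}\right) \left(-188046\right) = \left(- \frac{22020883}{109}\right) \left(-188046\right) = \frac{4140938964618}{109}$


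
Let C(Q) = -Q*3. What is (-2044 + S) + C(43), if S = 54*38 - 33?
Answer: -154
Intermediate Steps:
C(Q) = -3*Q
S = 2019 (S = 2052 - 33 = 2019)
(-2044 + S) + C(43) = (-2044 + 2019) - 3*43 = -25 - 129 = -154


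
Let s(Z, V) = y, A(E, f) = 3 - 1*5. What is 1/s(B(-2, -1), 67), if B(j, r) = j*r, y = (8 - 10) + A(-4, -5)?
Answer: -¼ ≈ -0.25000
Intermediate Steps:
A(E, f) = -2 (A(E, f) = 3 - 5 = -2)
y = -4 (y = (8 - 10) - 2 = -2 - 2 = -4)
s(Z, V) = -4
1/s(B(-2, -1), 67) = 1/(-4) = -¼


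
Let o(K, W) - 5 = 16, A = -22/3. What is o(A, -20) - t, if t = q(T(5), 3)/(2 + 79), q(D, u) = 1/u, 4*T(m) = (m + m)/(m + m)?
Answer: 5102/243 ≈ 20.996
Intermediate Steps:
A = -22/3 (A = -22*⅓ = -22/3 ≈ -7.3333)
o(K, W) = 21 (o(K, W) = 5 + 16 = 21)
T(m) = ¼ (T(m) = ((m + m)/(m + m))/4 = ((2*m)/((2*m)))/4 = ((2*m)*(1/(2*m)))/4 = (¼)*1 = ¼)
t = 1/243 (t = 1/(3*(2 + 79)) = (⅓)/81 = (⅓)*(1/81) = 1/243 ≈ 0.0041152)
o(A, -20) - t = 21 - 1*1/243 = 21 - 1/243 = 5102/243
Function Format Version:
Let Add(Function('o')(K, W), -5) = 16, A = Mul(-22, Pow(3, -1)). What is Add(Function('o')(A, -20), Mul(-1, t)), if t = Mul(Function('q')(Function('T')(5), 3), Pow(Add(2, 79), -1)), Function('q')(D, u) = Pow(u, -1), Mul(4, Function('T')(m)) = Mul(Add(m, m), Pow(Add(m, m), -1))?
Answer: Rational(5102, 243) ≈ 20.996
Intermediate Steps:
A = Rational(-22, 3) (A = Mul(-22, Rational(1, 3)) = Rational(-22, 3) ≈ -7.3333)
Function('o')(K, W) = 21 (Function('o')(K, W) = Add(5, 16) = 21)
Function('T')(m) = Rational(1, 4) (Function('T')(m) = Mul(Rational(1, 4), Mul(Add(m, m), Pow(Add(m, m), -1))) = Mul(Rational(1, 4), Mul(Mul(2, m), Pow(Mul(2, m), -1))) = Mul(Rational(1, 4), Mul(Mul(2, m), Mul(Rational(1, 2), Pow(m, -1)))) = Mul(Rational(1, 4), 1) = Rational(1, 4))
t = Rational(1, 243) (t = Mul(Pow(3, -1), Pow(Add(2, 79), -1)) = Mul(Rational(1, 3), Pow(81, -1)) = Mul(Rational(1, 3), Rational(1, 81)) = Rational(1, 243) ≈ 0.0041152)
Add(Function('o')(A, -20), Mul(-1, t)) = Add(21, Mul(-1, Rational(1, 243))) = Add(21, Rational(-1, 243)) = Rational(5102, 243)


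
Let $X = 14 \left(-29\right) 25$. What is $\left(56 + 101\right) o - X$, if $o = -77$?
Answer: $-1939$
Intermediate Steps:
$X = -10150$ ($X = \left(-406\right) 25 = -10150$)
$\left(56 + 101\right) o - X = \left(56 + 101\right) \left(-77\right) - -10150 = 157 \left(-77\right) + 10150 = -12089 + 10150 = -1939$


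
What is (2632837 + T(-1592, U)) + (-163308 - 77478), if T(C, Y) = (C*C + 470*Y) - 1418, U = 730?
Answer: 5268197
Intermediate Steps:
T(C, Y) = -1418 + C² + 470*Y (T(C, Y) = (C² + 470*Y) - 1418 = -1418 + C² + 470*Y)
(2632837 + T(-1592, U)) + (-163308 - 77478) = (2632837 + (-1418 + (-1592)² + 470*730)) + (-163308 - 77478) = (2632837 + (-1418 + 2534464 + 343100)) - 240786 = (2632837 + 2876146) - 240786 = 5508983 - 240786 = 5268197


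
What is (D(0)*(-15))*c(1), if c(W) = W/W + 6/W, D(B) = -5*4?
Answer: 2100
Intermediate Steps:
D(B) = -20
c(W) = 1 + 6/W
(D(0)*(-15))*c(1) = (-20*(-15))*((6 + 1)/1) = 300*(1*7) = 300*7 = 2100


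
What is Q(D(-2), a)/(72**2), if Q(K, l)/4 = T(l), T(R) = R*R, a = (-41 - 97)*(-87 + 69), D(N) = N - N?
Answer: 4761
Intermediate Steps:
D(N) = 0
a = 2484 (a = -138*(-18) = 2484)
T(R) = R**2
Q(K, l) = 4*l**2
Q(D(-2), a)/(72**2) = (4*2484**2)/(72**2) = (4*6170256)/5184 = 24681024*(1/5184) = 4761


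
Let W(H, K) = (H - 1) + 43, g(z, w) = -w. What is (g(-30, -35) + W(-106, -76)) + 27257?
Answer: 27228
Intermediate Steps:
W(H, K) = 42 + H (W(H, K) = (-1 + H) + 43 = 42 + H)
(g(-30, -35) + W(-106, -76)) + 27257 = (-1*(-35) + (42 - 106)) + 27257 = (35 - 64) + 27257 = -29 + 27257 = 27228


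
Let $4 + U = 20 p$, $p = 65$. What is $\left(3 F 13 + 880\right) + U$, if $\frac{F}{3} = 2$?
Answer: $2410$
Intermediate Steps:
$F = 6$ ($F = 3 \cdot 2 = 6$)
$U = 1296$ ($U = -4 + 20 \cdot 65 = -4 + 1300 = 1296$)
$\left(3 F 13 + 880\right) + U = \left(3 \cdot 6 \cdot 13 + 880\right) + 1296 = \left(18 \cdot 13 + 880\right) + 1296 = \left(234 + 880\right) + 1296 = 1114 + 1296 = 2410$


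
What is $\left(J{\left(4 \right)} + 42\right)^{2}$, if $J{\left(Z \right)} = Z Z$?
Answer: $3364$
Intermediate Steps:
$J{\left(Z \right)} = Z^{2}$
$\left(J{\left(4 \right)} + 42\right)^{2} = \left(4^{2} + 42\right)^{2} = \left(16 + 42\right)^{2} = 58^{2} = 3364$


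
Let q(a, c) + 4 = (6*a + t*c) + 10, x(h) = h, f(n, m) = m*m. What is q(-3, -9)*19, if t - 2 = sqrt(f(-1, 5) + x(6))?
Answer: -570 - 171*sqrt(31) ≈ -1522.1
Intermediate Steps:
f(n, m) = m**2
t = 2 + sqrt(31) (t = 2 + sqrt(5**2 + 6) = 2 + sqrt(25 + 6) = 2 + sqrt(31) ≈ 7.5678)
q(a, c) = 6 + 6*a + c*(2 + sqrt(31)) (q(a, c) = -4 + ((6*a + (2 + sqrt(31))*c) + 10) = -4 + ((6*a + c*(2 + sqrt(31))) + 10) = -4 + (10 + 6*a + c*(2 + sqrt(31))) = 6 + 6*a + c*(2 + sqrt(31)))
q(-3, -9)*19 = (6 + 6*(-3) - 9*(2 + sqrt(31)))*19 = (6 - 18 + (-18 - 9*sqrt(31)))*19 = (-30 - 9*sqrt(31))*19 = -570 - 171*sqrt(31)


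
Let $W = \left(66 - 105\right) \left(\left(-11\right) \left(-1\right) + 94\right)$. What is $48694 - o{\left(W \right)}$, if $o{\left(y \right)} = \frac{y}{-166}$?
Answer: $\frac{8079109}{166} \approx 48669.0$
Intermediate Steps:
$W = -4095$ ($W = - 39 \left(11 + 94\right) = \left(-39\right) 105 = -4095$)
$o{\left(y \right)} = - \frac{y}{166}$ ($o{\left(y \right)} = y \left(- \frac{1}{166}\right) = - \frac{y}{166}$)
$48694 - o{\left(W \right)} = 48694 - \left(- \frac{1}{166}\right) \left(-4095\right) = 48694 - \frac{4095}{166} = \frac{8079109}{166}$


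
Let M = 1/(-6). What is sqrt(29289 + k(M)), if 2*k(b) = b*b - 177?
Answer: sqrt(4204874)/12 ≈ 170.88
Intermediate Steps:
M = -1/6 ≈ -0.16667
k(b) = -177/2 + b**2/2 (k(b) = (b*b - 177)/2 = (b**2 - 177)/2 = (-177 + b**2)/2 = -177/2 + b**2/2)
sqrt(29289 + k(M)) = sqrt(29289 + (-177/2 + (-1/6)**2/2)) = sqrt(29289 + (-177/2 + (1/2)*(1/36))) = sqrt(29289 + (-177/2 + 1/72)) = sqrt(29289 - 6371/72) = sqrt(2102437/72) = sqrt(4204874)/12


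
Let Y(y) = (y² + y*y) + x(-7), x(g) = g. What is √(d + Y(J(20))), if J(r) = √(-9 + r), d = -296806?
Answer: I*√296791 ≈ 544.79*I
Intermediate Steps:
Y(y) = -7 + 2*y² (Y(y) = (y² + y*y) - 7 = (y² + y²) - 7 = 2*y² - 7 = -7 + 2*y²)
√(d + Y(J(20))) = √(-296806 + (-7 + 2*(√(-9 + 20))²)) = √(-296806 + (-7 + 2*(√11)²)) = √(-296806 + (-7 + 2*11)) = √(-296806 + (-7 + 22)) = √(-296806 + 15) = √(-296791) = I*√296791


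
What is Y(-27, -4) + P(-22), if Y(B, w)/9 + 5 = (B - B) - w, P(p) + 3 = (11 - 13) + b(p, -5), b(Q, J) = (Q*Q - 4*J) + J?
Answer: 485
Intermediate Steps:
b(Q, J) = Q**2 - 3*J (b(Q, J) = (Q**2 - 4*J) + J = Q**2 - 3*J)
P(p) = 10 + p**2 (P(p) = -3 + ((11 - 13) + (p**2 - 3*(-5))) = -3 + (-2 + (p**2 + 15)) = -3 + (-2 + (15 + p**2)) = -3 + (13 + p**2) = 10 + p**2)
Y(B, w) = -45 - 9*w (Y(B, w) = -45 + 9*((B - B) - w) = -45 + 9*(0 - w) = -45 + 9*(-w) = -45 - 9*w)
Y(-27, -4) + P(-22) = (-45 - 9*(-4)) + (10 + (-22)**2) = (-45 + 36) + (10 + 484) = -9 + 494 = 485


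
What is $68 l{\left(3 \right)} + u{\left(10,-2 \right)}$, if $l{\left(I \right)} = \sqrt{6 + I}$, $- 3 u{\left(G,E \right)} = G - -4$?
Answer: $\frac{598}{3} \approx 199.33$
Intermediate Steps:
$u{\left(G,E \right)} = - \frac{4}{3} - \frac{G}{3}$ ($u{\left(G,E \right)} = - \frac{G - -4}{3} = - \frac{G + 4}{3} = - \frac{4 + G}{3} = - \frac{4}{3} - \frac{G}{3}$)
$68 l{\left(3 \right)} + u{\left(10,-2 \right)} = 68 \sqrt{6 + 3} - \frac{14}{3} = 68 \sqrt{9} - \frac{14}{3} = 68 \cdot 3 - \frac{14}{3} = 204 - \frac{14}{3} = \frac{598}{3}$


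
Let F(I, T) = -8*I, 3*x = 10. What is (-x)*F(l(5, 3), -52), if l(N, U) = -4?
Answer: -320/3 ≈ -106.67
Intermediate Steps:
x = 10/3 (x = (⅓)*10 = 10/3 ≈ 3.3333)
(-x)*F(l(5, 3), -52) = (-1*10/3)*(-8*(-4)) = -10/3*32 = -320/3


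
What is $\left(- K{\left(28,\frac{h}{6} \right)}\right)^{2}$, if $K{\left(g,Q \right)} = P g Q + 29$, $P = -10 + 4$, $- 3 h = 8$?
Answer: $\frac{96721}{9} \approx 10747.0$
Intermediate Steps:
$h = - \frac{8}{3}$ ($h = \left(- \frac{1}{3}\right) 8 = - \frac{8}{3} \approx -2.6667$)
$P = -6$
$K{\left(g,Q \right)} = 29 - 6 Q g$ ($K{\left(g,Q \right)} = - 6 g Q + 29 = - 6 Q g + 29 = 29 - 6 Q g$)
$\left(- K{\left(28,\frac{h}{6} \right)}\right)^{2} = \left(- (29 - 6 \left(- \frac{8}{3 \cdot 6}\right) 28)\right)^{2} = \left(- (29 - 6 \left(\left(- \frac{8}{3}\right) \frac{1}{6}\right) 28)\right)^{2} = \left(- (29 - \left(- \frac{8}{3}\right) 28)\right)^{2} = \left(- (29 + \frac{224}{3})\right)^{2} = \left(\left(-1\right) \frac{311}{3}\right)^{2} = \left(- \frac{311}{3}\right)^{2} = \frac{96721}{9}$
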